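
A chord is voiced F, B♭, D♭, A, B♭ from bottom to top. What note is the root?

The distinct letter names are F, Bb, Db, A. Arranged as a stack of thirds they read Bb–Db–F–A, so Bb is the root (a Bb minor-major seventh chord).

Bb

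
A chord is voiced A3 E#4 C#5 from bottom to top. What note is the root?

A, E#, C# are the tones of an A augmented triad (A–C#–E#), making A the root.

A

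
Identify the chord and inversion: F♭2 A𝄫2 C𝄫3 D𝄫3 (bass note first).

Dbb dominant seventh, first inversion

The pitch classes Fb, Abb, Cbb, Dbb arrange in thirds as Dbb–Fb–Abb–Cbb: a Dbb dominant seventh chord.
The lowest note is Fb, the third of the chord, so this is first inversion (figured bass 6/5).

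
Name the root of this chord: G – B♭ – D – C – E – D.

C

G, Bb, D, C, E are the tones of a C dominant ninth chord (C–E–G–Bb–D), making C the root.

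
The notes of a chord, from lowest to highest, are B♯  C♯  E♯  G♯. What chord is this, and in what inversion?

C# major seventh, third inversion

The pitch classes B#, C#, E#, G# arrange in thirds as C#–E#–G#–B#: a C# major seventh chord.
The lowest note is B#, the seventh of the chord, so this is third inversion (figured bass 4/2).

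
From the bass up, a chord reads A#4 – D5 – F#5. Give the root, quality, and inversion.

Reducing to letter names: A#, D, F#. These stack in thirds as D–F#–A# — a D augmented triad.
A# is the fifth of D augmented; fifth in the bass means second inversion (figured bass 6/4).

D augmented, second inversion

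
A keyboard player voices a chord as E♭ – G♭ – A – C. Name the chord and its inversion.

A diminished seventh, second inversion

The pitch classes Eb, Gb, A, C arrange in thirds as A–C–Eb–Gb: an A diminished seventh chord.
Eb is the fifth of A diminished seventh; fifth in the bass means second inversion (figured bass 4/3).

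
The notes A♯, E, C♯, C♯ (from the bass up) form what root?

A#

A#, E, C# are the tones of an A# diminished triad (A#–C#–E), making A# the root.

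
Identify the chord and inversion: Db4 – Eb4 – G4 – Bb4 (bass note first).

The pitch classes Db, Eb, G, Bb arrange in thirds as Eb–G–Bb–Db: an Eb dominant seventh chord.
With the seventh (Db) in the bass, the chord is in third inversion (figured bass 4/2).

Eb dominant seventh, third inversion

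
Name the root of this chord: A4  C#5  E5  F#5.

F#

The distinct letter names are A, C#, E, F#. Arranged as a stack of thirds they read F#–A–C#–E, so F# is the root (an F# minor seventh chord).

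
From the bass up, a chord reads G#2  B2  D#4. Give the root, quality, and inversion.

The pitch classes G#, B, D# arrange in thirds as G#–B–D#: a G# minor triad.
With the root (G#) in the bass, the chord is in root position (figured bass 5/3).

G# minor, root position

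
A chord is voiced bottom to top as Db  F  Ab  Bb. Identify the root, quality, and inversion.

Bb minor seventh, first inversion

The distinct note names are Db, F, Ab, Bb. Stacked in thirds they read Bb–Db–F–Ab, which is a minor seventh chord on Bb.
With the third (Db) in the bass, the chord is in first inversion (figured bass 6/5).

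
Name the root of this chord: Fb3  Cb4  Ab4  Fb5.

The distinct letter names are Fb, Cb, Ab. Arranged as a stack of thirds they read Fb–Ab–Cb, so Fb is the root (an Fb major triad).

Fb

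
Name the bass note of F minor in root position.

F minor is F–Ab–C. Root position places the root in the bass: F.

F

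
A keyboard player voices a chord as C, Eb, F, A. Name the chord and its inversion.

The distinct note names are C, Eb, F, A. Stacked in thirds they read F–A–C–Eb, which is a dominant seventh chord on F.
The lowest note is C, the fifth of the chord, so this is second inversion (figured bass 4/3).

F dominant seventh, second inversion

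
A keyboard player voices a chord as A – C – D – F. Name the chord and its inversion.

The pitch classes A, C, D, F arrange in thirds as D–F–A–C: a D minor seventh chord.
The lowest note is A, the fifth of the chord, so this is second inversion (figured bass 4/3).

D minor seventh, second inversion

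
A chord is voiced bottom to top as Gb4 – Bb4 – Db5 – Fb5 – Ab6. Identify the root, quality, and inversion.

Gb dominant ninth, root position

Reducing to letter names: Gb, Bb, Db, Fb, Ab. These stack in thirds as Gb–Bb–Db–Fb–Ab — a Gb dominant ninth chord.
The lowest note is Gb, the root of the chord, so this is root position.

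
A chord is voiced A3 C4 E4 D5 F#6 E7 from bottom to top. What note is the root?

D

The distinct letter names are A, C, E, D, F#. Arranged as a stack of thirds they read D–F#–A–C–E, so D is the root (a D dominant ninth chord).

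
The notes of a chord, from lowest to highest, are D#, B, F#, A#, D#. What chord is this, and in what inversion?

B major seventh, first inversion

The pitch classes D#, B, F#, A# arrange in thirds as B–D#–F#–A#: a B major seventh chord.
With the third (D#) in the bass, the chord is in first inversion (figured bass 6/5).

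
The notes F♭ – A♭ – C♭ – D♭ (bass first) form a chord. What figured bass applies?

The notes Fb, Ab, Cb, Db stack in thirds as Db–Fb–Ab–Cb — a Db minor seventh chord. The bass Fb is the third, so this is first inversion: figured 6/5.

6/5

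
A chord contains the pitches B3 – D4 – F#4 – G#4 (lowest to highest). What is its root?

Reordering B, D, F#, G# into stacked thirds gives G#–B–D–F#; the bottom of that stack, G#, is the root.

G#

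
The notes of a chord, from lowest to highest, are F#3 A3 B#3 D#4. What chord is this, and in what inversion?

B# diminished seventh, second inversion

The pitch classes F#, A, B#, D# arrange in thirds as B#–D#–F#–A: a B# diminished seventh chord.
With the fifth (F#) in the bass, the chord is in second inversion (figured bass 4/3).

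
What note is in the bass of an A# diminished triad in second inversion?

E

A# diminished is A#–C#–E. Second inversion places the fifth in the bass: E.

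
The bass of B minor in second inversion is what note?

The fifth of B minor (B–D–F#) is F#; that is the bass in second inversion.

F#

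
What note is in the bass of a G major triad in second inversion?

D

The fifth of G major (G–B–D) is D; that is the bass in second inversion.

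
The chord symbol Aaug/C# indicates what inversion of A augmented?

Aaug/C# means A augmented with C# in the bass. C# is the third of A augmented (A–C#–E#), so this is first inversion.

first inversion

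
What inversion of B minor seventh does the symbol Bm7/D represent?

first inversion

Bm7/D means B minor seventh with D in the bass. D is the third of B minor seventh (B–D–F#–A), so this is first inversion.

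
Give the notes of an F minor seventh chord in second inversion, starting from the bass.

C, Eb, F, Ab

F minor seventh is F–Ab–C–Eb. Second inversion puts the fifth (C) in the bass, with the remaining tones above: C, Eb, F, Ab.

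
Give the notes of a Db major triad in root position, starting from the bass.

Db, F, Ab

Spelling Db major: Db–F–Ab. In root position the root is bass, giving Db, F, Ab from the bottom.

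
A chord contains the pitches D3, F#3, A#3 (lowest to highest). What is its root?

The distinct letter names are D, F#, A#. Arranged as a stack of thirds they read D–F#–A#, so D is the root (a D augmented triad).

D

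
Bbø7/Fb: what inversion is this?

Bbø7/Fb means Bb half-diminished seventh with Fb in the bass. Fb is the fifth of Bb half-diminished seventh (Bb–Db–Fb–Ab), so this is second inversion.

second inversion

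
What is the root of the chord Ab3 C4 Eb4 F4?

F

Ab, C, Eb, F are the tones of an F minor seventh chord (F–Ab–C–Eb), making F the root.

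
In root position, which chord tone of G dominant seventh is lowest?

G dominant seventh is G–B–D–F. Root position places the root in the bass: G.

G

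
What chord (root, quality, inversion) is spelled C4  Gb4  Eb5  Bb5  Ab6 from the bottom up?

Ab dominant ninth, first inversion

The pitch classes C, Gb, Eb, Bb, Ab arrange in thirds as Ab–C–Eb–Gb–Bb: an Ab dominant ninth chord.
C is the third of Ab dominant ninth; third in the bass means first inversion.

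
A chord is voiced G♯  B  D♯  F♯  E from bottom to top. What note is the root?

E

The distinct letter names are G#, B, D#, F#, E. Arranged as a stack of thirds they read E–G#–B–D#–F#, so E is the root (an E major ninth chord).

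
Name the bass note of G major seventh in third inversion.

F#

In third inversion the seventh is lowest. For G major seventh (G–B–D–F#) that is F#.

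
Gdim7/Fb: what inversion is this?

Gdim7/Fb means G diminished seventh with Fb in the bass. Fb is the seventh of G diminished seventh (G–Bb–Db–Fb), so this is third inversion.

third inversion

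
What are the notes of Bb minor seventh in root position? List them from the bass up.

Bb, Db, F, Ab

Bb minor seventh is Bb–Db–F–Ab. Root position puts the root (Bb) in the bass, with the remaining tones above: Bb, Db, F, Ab.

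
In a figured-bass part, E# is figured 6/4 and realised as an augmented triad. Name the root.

The figures 6/4 mean the fifth of the chord is in the bass. If E# is the fifth of an augmented triad, the root is A (chord tones A–C#–E#).

A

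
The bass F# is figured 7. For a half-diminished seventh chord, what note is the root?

F#

The figures 7 mean the root of the chord is in the bass. If F# is the root of a half-diminished seventh chord, the root is F# (chord tones F#–A–C–E).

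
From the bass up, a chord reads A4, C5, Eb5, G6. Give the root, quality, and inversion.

The pitch classes A, C, Eb, G arrange in thirds as A–C–Eb–G: an A half-diminished seventh chord.
With the root (A) in the bass, the chord is in root position (figured bass 7).

A half-diminished seventh, root position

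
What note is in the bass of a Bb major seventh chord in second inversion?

F

The fifth of Bb major seventh (Bb–D–F–A) is F; that is the bass in second inversion.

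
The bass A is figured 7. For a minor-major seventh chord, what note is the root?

A

The figures 7 mean the root of the chord is in the bass. If A is the root of a minor-major seventh chord, the root is A (chord tones A–C–E–G#).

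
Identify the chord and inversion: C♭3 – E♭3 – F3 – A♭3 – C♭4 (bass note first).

F half-diminished seventh, second inversion

The distinct note names are Cb, Eb, F, Ab. Stacked in thirds they read F–Ab–Cb–Eb, which is a half-diminished seventh chord on F.
The lowest note is Cb, the fifth of the chord, so this is second inversion (figured bass 4/3).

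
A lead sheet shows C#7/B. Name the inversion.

third inversion

C#7/B means C# dominant seventh with B in the bass. B is the seventh of C# dominant seventh (C#–E#–G#–B), so this is third inversion.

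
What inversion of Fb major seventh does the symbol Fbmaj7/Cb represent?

second inversion

Fbmaj7/Cb means Fb major seventh with Cb in the bass. Cb is the fifth of Fb major seventh (Fb–Ab–Cb–Eb), so this is second inversion.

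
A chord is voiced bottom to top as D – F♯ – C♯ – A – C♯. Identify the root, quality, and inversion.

D major seventh, root position

The distinct note names are D, F#, C#, A. Stacked in thirds they read D–F#–A–C#, which is a major seventh chord on D.
D is the root of D major seventh; root in the bass means root position (figured bass 7).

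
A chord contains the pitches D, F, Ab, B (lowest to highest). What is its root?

B

Reordering D, F, Ab, B into stacked thirds gives B–D–F–Ab; the bottom of that stack, B, is the root.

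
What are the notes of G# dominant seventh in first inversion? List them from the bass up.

B#, D#, F#, G#

Spelling G# dominant seventh: G#–B#–D#–F#. In first inversion the third is bass, giving B#, D#, F#, G# from the bottom.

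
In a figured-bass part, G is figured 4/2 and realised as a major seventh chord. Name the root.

Ab

The figures 4/2 mean the seventh of the chord is in the bass. If G is the seventh of a major seventh chord, the root is Ab (chord tones Ab–C–Eb–G).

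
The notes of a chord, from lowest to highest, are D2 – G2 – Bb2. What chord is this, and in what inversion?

The pitch classes D, G, Bb arrange in thirds as G–Bb–D: a G minor triad.
With the fifth (D) in the bass, the chord is in second inversion (figured bass 6/4).

G minor, second inversion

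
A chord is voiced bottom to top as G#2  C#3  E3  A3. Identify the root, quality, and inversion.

A major seventh, third inversion

The distinct note names are G#, C#, E, A. Stacked in thirds they read A–C#–E–G#, which is a major seventh chord on A.
G# is the seventh of A major seventh; seventh in the bass means third inversion (figured bass 4/2).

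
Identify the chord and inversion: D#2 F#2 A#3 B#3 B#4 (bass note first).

B# half-diminished seventh, first inversion

The distinct note names are D#, F#, A#, B#. Stacked in thirds they read B#–D#–F#–A#, which is a half-diminished seventh chord on B#.
D# is the third of B# half-diminished seventh; third in the bass means first inversion (figured bass 6/5).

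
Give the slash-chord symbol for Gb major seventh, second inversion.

Second inversion of Gb major seventh has the fifth (Db) in the bass. As a slash chord: Gbmaj7/Db.

Gbmaj7/Db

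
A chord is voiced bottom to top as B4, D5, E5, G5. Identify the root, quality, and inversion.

The distinct note names are B, D, E, G. Stacked in thirds they read E–G–B–D, which is a minor seventh chord on E.
With the fifth (B) in the bass, the chord is in second inversion (figured bass 4/3).

E minor seventh, second inversion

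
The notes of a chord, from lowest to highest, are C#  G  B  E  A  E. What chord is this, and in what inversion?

A dominant ninth, first inversion

Reducing to letter names: C#, G, B, E, A. These stack in thirds as A–C#–E–G–B — an A dominant ninth chord.
The lowest note is C#, the third of the chord, so this is first inversion.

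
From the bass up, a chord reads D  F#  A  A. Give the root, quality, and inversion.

The distinct note names are D, F#, A. Stacked in thirds they read D–F#–A, which is a major triad on D.
The lowest note is D, the root of the chord, so this is root position (figured bass 5/3).

D major, root position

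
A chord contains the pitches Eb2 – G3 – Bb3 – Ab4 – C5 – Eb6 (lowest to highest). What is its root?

Ab

Eb, G, Bb, Ab, C are the tones of an Ab major ninth chord (Ab–C–Eb–G–Bb), making Ab the root.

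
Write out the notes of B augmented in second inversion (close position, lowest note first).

B augmented is B–D#–F##. Second inversion puts the fifth (F##) in the bass, with the remaining tones above: F##, B, D#.

F##, B, D#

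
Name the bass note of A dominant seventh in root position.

A

A dominant seventh is A–C#–E–G. Root position places the root in the bass: A.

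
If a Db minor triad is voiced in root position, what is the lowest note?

Db

Db minor is Db–Fb–Ab. Root position places the root in the bass: Db.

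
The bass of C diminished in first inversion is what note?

Eb

The third of C diminished (C–Eb–Gb) is Eb; that is the bass in first inversion.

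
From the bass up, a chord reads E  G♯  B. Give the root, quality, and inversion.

The pitch classes E, G#, B arrange in thirds as E–G#–B: an E major triad.
With the root (E) in the bass, the chord is in root position (figured bass 5/3).

E major, root position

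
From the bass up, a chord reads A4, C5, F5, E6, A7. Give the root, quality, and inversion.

F major seventh, first inversion

The pitch classes A, C, F, E arrange in thirds as F–A–C–E: an F major seventh chord.
A is the third of F major seventh; third in the bass means first inversion (figured bass 6/5).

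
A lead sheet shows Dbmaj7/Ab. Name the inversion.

second inversion

Dbmaj7/Ab means Db major seventh with Ab in the bass. Ab is the fifth of Db major seventh (Db–F–Ab–C), so this is second inversion.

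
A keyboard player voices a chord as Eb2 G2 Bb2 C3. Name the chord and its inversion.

C minor seventh, first inversion

The distinct note names are Eb, G, Bb, C. Stacked in thirds they read C–Eb–G–Bb, which is a minor seventh chord on C.
Eb is the third of C minor seventh; third in the bass means first inversion (figured bass 6/5).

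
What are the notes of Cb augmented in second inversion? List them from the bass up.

G, Cb, Eb

Spelling Cb augmented: Cb–Eb–G. In second inversion the fifth is bass, giving G, Cb, Eb from the bottom.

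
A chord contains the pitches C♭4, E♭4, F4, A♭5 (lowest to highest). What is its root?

F

The distinct letter names are Cb, Eb, F, Ab. Arranged as a stack of thirds they read F–Ab–Cb–Eb, so F is the root (an F half-diminished seventh chord).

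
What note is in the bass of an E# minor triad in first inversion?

G#

E# minor is E#–G#–B#. First inversion places the third in the bass: G#.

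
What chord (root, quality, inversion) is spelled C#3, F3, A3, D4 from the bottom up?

The pitch classes C#, F, A, D arrange in thirds as D–F–A–C#: a D minor-major seventh chord.
With the seventh (C#) in the bass, the chord is in third inversion (figured bass 4/2).

D minor-major seventh, third inversion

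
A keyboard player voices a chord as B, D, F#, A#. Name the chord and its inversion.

The pitch classes B, D, F#, A# arrange in thirds as B–D–F#–A#: a B minor-major seventh chord.
B is the root of B minor-major seventh; root in the bass means root position (figured bass 7).

B minor-major seventh, root position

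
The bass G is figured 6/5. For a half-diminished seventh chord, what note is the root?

The figures 6/5 mean the third of the chord is in the bass. If G is the third of a half-diminished seventh chord, the root is E (chord tones E–G–Bb–D).

E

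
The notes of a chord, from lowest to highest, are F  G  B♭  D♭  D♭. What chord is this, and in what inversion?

The distinct note names are F, G, Bb, Db. Stacked in thirds they read G–Bb–Db–F, which is a half-diminished seventh chord on G.
With the seventh (F) in the bass, the chord is in third inversion (figured bass 4/2).

G half-diminished seventh, third inversion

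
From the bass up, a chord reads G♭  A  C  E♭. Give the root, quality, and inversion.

Reducing to letter names: Gb, A, C, Eb. These stack in thirds as A–C–Eb–Gb — an A diminished seventh chord.
The lowest note is Gb, the seventh of the chord, so this is third inversion (figured bass 4/2).

A diminished seventh, third inversion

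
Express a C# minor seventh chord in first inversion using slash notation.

C#m7/E

First inversion of C# minor seventh has the third (E) in the bass. As a slash chord: C#m7/E.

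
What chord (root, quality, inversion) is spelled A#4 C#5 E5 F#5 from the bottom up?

The pitch classes A#, C#, E, F# arrange in thirds as F#–A#–C#–E: an F# dominant seventh chord.
With the third (A#) in the bass, the chord is in first inversion (figured bass 6/5).

F# dominant seventh, first inversion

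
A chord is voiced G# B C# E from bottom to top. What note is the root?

The distinct letter names are G#, B, C#, E. Arranged as a stack of thirds they read C#–E–G#–B, so C# is the root (a C# minor seventh chord).

C#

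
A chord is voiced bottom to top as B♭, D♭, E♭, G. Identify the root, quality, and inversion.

Reducing to letter names: Bb, Db, Eb, G. These stack in thirds as Eb–G–Bb–Db — an Eb dominant seventh chord.
With the fifth (Bb) in the bass, the chord is in second inversion (figured bass 4/3).

Eb dominant seventh, second inversion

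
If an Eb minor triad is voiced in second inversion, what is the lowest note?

Bb

The fifth of Eb minor (Eb–Gb–Bb) is Bb; that is the bass in second inversion.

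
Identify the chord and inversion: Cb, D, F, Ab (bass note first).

Reducing to letter names: Cb, D, F, Ab. These stack in thirds as D–F–Ab–Cb — a D diminished seventh chord.
With the seventh (Cb) in the bass, the chord is in third inversion (figured bass 4/2).

D diminished seventh, third inversion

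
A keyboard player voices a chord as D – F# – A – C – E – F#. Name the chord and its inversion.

The pitch classes D, F#, A, C, E arrange in thirds as D–F#–A–C–E: a D dominant ninth chord.
D is the root of D dominant ninth; root in the bass means root position.

D dominant ninth, root position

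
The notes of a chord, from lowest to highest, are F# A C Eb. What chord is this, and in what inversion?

The distinct note names are F#, A, C, Eb. Stacked in thirds they read F#–A–C–Eb, which is a diminished seventh chord on F#.
F# is the root of F# diminished seventh; root in the bass means root position (figured bass 7).

F# diminished seventh, root position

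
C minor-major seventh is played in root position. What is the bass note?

C

In root position the root is lowest. For C minor-major seventh (C–Eb–G–B) that is C.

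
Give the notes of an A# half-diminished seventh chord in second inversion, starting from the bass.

A# half-diminished seventh is A#–C#–E–G#. Second inversion puts the fifth (E) in the bass, with the remaining tones above: E, G#, A#, C#.

E, G#, A#, C#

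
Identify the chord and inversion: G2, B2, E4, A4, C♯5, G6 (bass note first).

A dominant ninth, third inversion

The pitch classes G, B, E, A, C# arrange in thirds as A–C#–E–G–B: an A dominant ninth chord.
With the seventh (G) in the bass, the chord is in third inversion.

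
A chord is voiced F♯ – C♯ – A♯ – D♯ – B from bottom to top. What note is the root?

B

The distinct letter names are F#, C#, A#, D#, B. Arranged as a stack of thirds they read B–D#–F#–A#–C#, so B is the root (a B major ninth chord).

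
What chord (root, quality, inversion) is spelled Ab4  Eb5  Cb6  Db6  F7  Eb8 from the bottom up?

Db dominant ninth, second inversion

Reducing to letter names: Ab, Eb, Cb, Db, F. These stack in thirds as Db–F–Ab–Cb–Eb — a Db dominant ninth chord.
Ab is the fifth of Db dominant ninth; fifth in the bass means second inversion.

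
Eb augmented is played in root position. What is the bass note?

Eb augmented is Eb–G–B. Root position places the root in the bass: Eb.

Eb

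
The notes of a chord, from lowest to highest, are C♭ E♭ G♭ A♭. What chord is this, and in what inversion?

Ab minor seventh, first inversion

The distinct note names are Cb, Eb, Gb, Ab. Stacked in thirds they read Ab–Cb–Eb–Gb, which is a minor seventh chord on Ab.
The lowest note is Cb, the third of the chord, so this is first inversion (figured bass 6/5).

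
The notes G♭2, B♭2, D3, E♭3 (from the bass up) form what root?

Reordering Gb, Bb, D, Eb into stacked thirds gives Eb–Gb–Bb–D; the bottom of that stack, Eb, is the root.

Eb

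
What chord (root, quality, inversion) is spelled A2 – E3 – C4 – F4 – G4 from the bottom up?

The distinct note names are A, E, C, F, G. Stacked in thirds they read F–A–C–E–G, which is a major ninth chord on F.
With the third (A) in the bass, the chord is in first inversion.

F major ninth, first inversion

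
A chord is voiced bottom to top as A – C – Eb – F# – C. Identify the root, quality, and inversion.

The pitch classes A, C, Eb, F# arrange in thirds as F#–A–C–Eb: an F# diminished seventh chord.
A is the third of F# diminished seventh; third in the bass means first inversion (figured bass 6/5).

F# diminished seventh, first inversion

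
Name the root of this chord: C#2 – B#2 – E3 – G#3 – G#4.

The distinct letter names are C#, B#, E, G#. Arranged as a stack of thirds they read C#–E–G#–B#, so C# is the root (a C# minor-major seventh chord).

C#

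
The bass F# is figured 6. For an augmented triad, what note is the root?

D

The figures 6 mean the third of the chord is in the bass. If F# is the third of an augmented triad, the root is D (chord tones D–F#–A#).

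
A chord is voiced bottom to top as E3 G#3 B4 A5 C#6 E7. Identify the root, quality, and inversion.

A major ninth, second inversion

The pitch classes E, G#, B, A, C# arrange in thirds as A–C#–E–G#–B: an A major ninth chord.
The lowest note is E, the fifth of the chord, so this is second inversion.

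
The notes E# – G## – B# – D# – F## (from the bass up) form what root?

Reordering E#, G##, B#, D#, F## into stacked thirds gives E#–G##–B#–D#–F##; the bottom of that stack, E#, is the root.

E#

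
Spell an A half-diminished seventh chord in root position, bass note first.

A, C, Eb, G

Spelling A half-diminished seventh: A–C–Eb–G. In root position the root is bass, giving A, C, Eb, G from the bottom.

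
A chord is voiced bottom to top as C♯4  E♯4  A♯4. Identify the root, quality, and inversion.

The distinct note names are C#, E#, A#. Stacked in thirds they read A#–C#–E#, which is a minor triad on A#.
With the third (C#) in the bass, the chord is in first inversion (figured bass 6).

A# minor, first inversion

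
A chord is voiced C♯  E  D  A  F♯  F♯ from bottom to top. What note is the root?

Reordering C#, E, D, A, F# into stacked thirds gives D–F#–A–C#–E; the bottom of that stack, D, is the root.

D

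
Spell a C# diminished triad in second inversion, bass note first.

G, C#, E

The chord tones are C#–E–G. With the fifth (G) lowest for second inversion: G, C#, E.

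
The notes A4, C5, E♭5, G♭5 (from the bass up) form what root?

A

Reordering A, C, Eb, Gb into stacked thirds gives A–C–Eb–Gb; the bottom of that stack, A, is the root.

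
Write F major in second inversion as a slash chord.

F/C

Second inversion of F major has the fifth (C) in the bass. As a slash chord: F/C.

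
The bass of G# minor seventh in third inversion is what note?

F#

G# minor seventh is G#–B–D#–F#. Third inversion places the seventh in the bass: F#.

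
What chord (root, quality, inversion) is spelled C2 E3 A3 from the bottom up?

A minor, first inversion

The pitch classes C, E, A arrange in thirds as A–C–E: an A minor triad.
The lowest note is C, the third of the chord, so this is first inversion (figured bass 6).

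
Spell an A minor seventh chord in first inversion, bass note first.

C, E, G, A

A minor seventh is A–C–E–G. First inversion puts the third (C) in the bass, with the remaining tones above: C, E, G, A.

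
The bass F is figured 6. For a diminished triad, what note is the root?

D

The figures 6 mean the third of the chord is in the bass. If F is the third of a diminished triad, the root is D (chord tones D–F–Ab).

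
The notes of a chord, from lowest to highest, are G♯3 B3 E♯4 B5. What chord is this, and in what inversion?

E# diminished, first inversion

The pitch classes G#, B, E# arrange in thirds as E#–G#–B: an E# diminished triad.
G# is the third of E# diminished; third in the bass means first inversion (figured bass 6).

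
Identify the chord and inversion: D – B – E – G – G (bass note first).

Reducing to letter names: D, B, E, G. These stack in thirds as E–G–B–D — an E minor seventh chord.
With the seventh (D) in the bass, the chord is in third inversion (figured bass 4/2).

E minor seventh, third inversion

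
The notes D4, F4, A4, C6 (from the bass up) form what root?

D

Reordering D, F, A, C into stacked thirds gives D–F–A–C; the bottom of that stack, D, is the root.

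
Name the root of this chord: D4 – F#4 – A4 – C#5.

D

The distinct letter names are D, F#, A, C#. Arranged as a stack of thirds they read D–F#–A–C#, so D is the root (a D major seventh chord).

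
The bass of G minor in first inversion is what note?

G minor is G–Bb–D. First inversion places the third in the bass: Bb.

Bb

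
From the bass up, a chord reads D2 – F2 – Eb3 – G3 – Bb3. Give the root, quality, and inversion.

Eb major ninth, third inversion

The pitch classes D, F, Eb, G, Bb arrange in thirds as Eb–G–Bb–D–F: an Eb major ninth chord.
The lowest note is D, the seventh of the chord, so this is third inversion.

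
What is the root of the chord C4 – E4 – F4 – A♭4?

F

The distinct letter names are C, E, F, Ab. Arranged as a stack of thirds they read F–Ab–C–E, so F is the root (an F minor-major seventh chord).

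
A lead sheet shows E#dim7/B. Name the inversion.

second inversion

E#dim7/B means E# diminished seventh with B in the bass. B is the fifth of E# diminished seventh (E#–G#–B–D), so this is second inversion.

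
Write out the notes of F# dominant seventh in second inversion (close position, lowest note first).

The chord tones are F#–A#–C#–E. With the fifth (C#) lowest for second inversion: C#, E, F#, A#.

C#, E, F#, A#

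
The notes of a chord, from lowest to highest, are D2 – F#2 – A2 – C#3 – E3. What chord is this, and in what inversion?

D major ninth, root position

The pitch classes D, F#, A, C#, E arrange in thirds as D–F#–A–C#–E: a D major ninth chord.
D is the root of D major ninth; root in the bass means root position.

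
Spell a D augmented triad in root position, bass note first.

Spelling D augmented: D–F#–A#. In root position the root is bass, giving D, F#, A# from the bottom.

D, F#, A#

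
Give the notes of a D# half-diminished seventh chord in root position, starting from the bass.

D# half-diminished seventh is D#–F#–A–C#. Root position puts the root (D#) in the bass, with the remaining tones above: D#, F#, A, C#.

D#, F#, A, C#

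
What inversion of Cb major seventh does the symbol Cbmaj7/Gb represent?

second inversion

Cbmaj7/Gb means Cb major seventh with Gb in the bass. Gb is the fifth of Cb major seventh (Cb–Eb–Gb–Bb), so this is second inversion.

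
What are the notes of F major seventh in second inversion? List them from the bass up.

The chord tones are F–A–C–E. With the fifth (C) lowest for second inversion: C, E, F, A.

C, E, F, A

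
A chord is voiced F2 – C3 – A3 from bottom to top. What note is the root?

F

F, C, A are the tones of an F major triad (F–A–C), making F the root.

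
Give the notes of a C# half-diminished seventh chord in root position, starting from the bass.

C#, E, G, B

The chord tones are C#–E–G–B. With the root (C#) lowest for root position: C#, E, G, B.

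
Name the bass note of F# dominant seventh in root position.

F#

The root of F# dominant seventh (F#–A#–C#–E) is F#; that is the bass in root position.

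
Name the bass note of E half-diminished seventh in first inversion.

G

The third of E half-diminished seventh (E–G–Bb–D) is G; that is the bass in first inversion.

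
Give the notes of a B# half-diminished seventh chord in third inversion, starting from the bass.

Spelling B# half-diminished seventh: B#–D#–F#–A#. In third inversion the seventh is bass, giving A#, B#, D#, F# from the bottom.

A#, B#, D#, F#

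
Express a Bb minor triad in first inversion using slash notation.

First inversion of Bb minor has the third (Db) in the bass. As a slash chord: Bbm/Db.

Bbm/Db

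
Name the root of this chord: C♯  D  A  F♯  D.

Reordering C#, D, A, F# into stacked thirds gives D–F#–A–C#; the bottom of that stack, D, is the root.

D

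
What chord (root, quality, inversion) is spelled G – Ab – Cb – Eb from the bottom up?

The distinct note names are G, Ab, Cb, Eb. Stacked in thirds they read Ab–Cb–Eb–G, which is a minor-major seventh chord on Ab.
The lowest note is G, the seventh of the chord, so this is third inversion (figured bass 4/2).

Ab minor-major seventh, third inversion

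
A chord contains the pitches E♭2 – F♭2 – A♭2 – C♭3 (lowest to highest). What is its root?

Fb

Eb, Fb, Ab, Cb are the tones of an Fb major seventh chord (Fb–Ab–Cb–Eb), making Fb the root.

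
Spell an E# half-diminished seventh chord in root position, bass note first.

E# half-diminished seventh is E#–G#–B–D#. Root position puts the root (E#) in the bass, with the remaining tones above: E#, G#, B, D#.

E#, G#, B, D#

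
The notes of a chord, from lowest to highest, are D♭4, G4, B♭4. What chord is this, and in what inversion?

G diminished, second inversion

The pitch classes Db, G, Bb arrange in thirds as G–Bb–Db: a G diminished triad.
The lowest note is Db, the fifth of the chord, so this is second inversion (figured bass 6/4).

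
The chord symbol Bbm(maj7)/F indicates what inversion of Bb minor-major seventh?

Bbm(maj7)/F means Bb minor-major seventh with F in the bass. F is the fifth of Bb minor-major seventh (Bb–Db–F–A), so this is second inversion.

second inversion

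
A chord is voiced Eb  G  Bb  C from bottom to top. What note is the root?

C

Eb, G, Bb, C are the tones of a C minor seventh chord (C–Eb–G–Bb), making C the root.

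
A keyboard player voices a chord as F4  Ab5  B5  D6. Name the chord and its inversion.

B diminished seventh, second inversion

Reducing to letter names: F, Ab, B, D. These stack in thirds as B–D–F–Ab — a B diminished seventh chord.
The lowest note is F, the fifth of the chord, so this is second inversion (figured bass 4/3).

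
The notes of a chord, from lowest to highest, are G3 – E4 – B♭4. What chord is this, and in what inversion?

The pitch classes G, E, Bb arrange in thirds as E–G–Bb: an E diminished triad.
The lowest note is G, the third of the chord, so this is first inversion (figured bass 6).

E diminished, first inversion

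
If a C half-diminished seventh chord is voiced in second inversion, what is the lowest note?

Gb

C half-diminished seventh is C–Eb–Gb–Bb. Second inversion places the fifth in the bass: Gb.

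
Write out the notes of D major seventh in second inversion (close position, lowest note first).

Spelling D major seventh: D–F#–A–C#. In second inversion the fifth is bass, giving A, C#, D, F# from the bottom.

A, C#, D, F#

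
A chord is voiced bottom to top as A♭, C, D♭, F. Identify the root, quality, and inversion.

Db major seventh, second inversion

The pitch classes Ab, C, Db, F arrange in thirds as Db–F–Ab–C: a Db major seventh chord.
Ab is the fifth of Db major seventh; fifth in the bass means second inversion (figured bass 4/3).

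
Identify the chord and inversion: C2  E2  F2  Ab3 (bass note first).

F minor-major seventh, second inversion

The pitch classes C, E, F, Ab arrange in thirds as F–Ab–C–E: an F minor-major seventh chord.
The lowest note is C, the fifth of the chord, so this is second inversion (figured bass 4/3).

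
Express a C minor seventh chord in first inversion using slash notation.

First inversion of C minor seventh has the third (Eb) in the bass. As a slash chord: Cm7/Eb.

Cm7/Eb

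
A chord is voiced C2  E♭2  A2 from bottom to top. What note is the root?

The distinct letter names are C, Eb, A. Arranged as a stack of thirds they read A–C–Eb, so A is the root (an A diminished triad).

A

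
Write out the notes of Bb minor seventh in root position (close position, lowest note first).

Bb, Db, F, Ab

Bb minor seventh is Bb–Db–F–Ab. Root position puts the root (Bb) in the bass, with the remaining tones above: Bb, Db, F, Ab.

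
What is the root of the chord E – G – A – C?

A

Reordering E, G, A, C into stacked thirds gives A–C–E–G; the bottom of that stack, A, is the root.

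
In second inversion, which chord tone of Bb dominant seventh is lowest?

Bb dominant seventh is Bb–D–F–Ab. Second inversion places the fifth in the bass: F.

F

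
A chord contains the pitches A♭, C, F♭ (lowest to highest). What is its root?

Fb

Ab, C, Fb are the tones of an Fb augmented triad (Fb–Ab–C), making Fb the root.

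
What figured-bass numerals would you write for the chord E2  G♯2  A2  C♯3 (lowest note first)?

4/3

The notes E, G#, A, C# stack in thirds as A–C#–E–G# — an A major seventh chord. The bass E is the fifth, so this is second inversion: figured 4/3.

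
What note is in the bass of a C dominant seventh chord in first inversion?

E

In first inversion the third is lowest. For C dominant seventh (C–E–G–Bb) that is E.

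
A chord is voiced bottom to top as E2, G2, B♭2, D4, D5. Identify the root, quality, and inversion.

E half-diminished seventh, root position

Reducing to letter names: E, G, Bb, D. These stack in thirds as E–G–Bb–D — an E half-diminished seventh chord.
E is the root of E half-diminished seventh; root in the bass means root position (figured bass 7).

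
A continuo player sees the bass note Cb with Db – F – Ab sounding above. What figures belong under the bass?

4/2

The notes Cb, Db, F, Ab stack in thirds as Db–F–Ab–Cb — a Db dominant seventh chord. The bass Cb is the seventh, so this is third inversion: figured 4/2.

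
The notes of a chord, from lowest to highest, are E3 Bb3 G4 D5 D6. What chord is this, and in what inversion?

The distinct note names are E, Bb, G, D. Stacked in thirds they read E–G–Bb–D, which is a half-diminished seventh chord on E.
With the root (E) in the bass, the chord is in root position (figured bass 7).

E half-diminished seventh, root position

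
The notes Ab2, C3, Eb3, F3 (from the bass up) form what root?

F

Ab, C, Eb, F are the tones of an F minor seventh chord (F–Ab–C–Eb), making F the root.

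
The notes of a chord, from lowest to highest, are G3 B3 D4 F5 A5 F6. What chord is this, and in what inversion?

G dominant ninth, root position

Reducing to letter names: G, B, D, F, A. These stack in thirds as G–B–D–F–A — a G dominant ninth chord.
G is the root of G dominant ninth; root in the bass means root position.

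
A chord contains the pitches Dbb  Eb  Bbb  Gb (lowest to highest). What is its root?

Eb

Dbb, Eb, Bbb, Gb are the tones of an Eb diminished seventh chord (Eb–Gb–Bbb–Dbb), making Eb the root.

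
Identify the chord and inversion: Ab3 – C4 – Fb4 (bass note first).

Reducing to letter names: Ab, C, Fb. These stack in thirds as Fb–Ab–C — an Fb augmented triad.
With the third (Ab) in the bass, the chord is in first inversion (figured bass 6).

Fb augmented, first inversion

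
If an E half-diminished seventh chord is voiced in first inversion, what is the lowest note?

E half-diminished seventh is E–G–Bb–D. First inversion places the third in the bass: G.

G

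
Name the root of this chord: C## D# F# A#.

The distinct letter names are C##, D#, F#, A#. Arranged as a stack of thirds they read D#–F#–A#–C##, so D# is the root (a D# minor-major seventh chord).

D#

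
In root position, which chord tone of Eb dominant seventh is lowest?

Eb

In root position the root is lowest. For Eb dominant seventh (Eb–G–Bb–Db) that is Eb.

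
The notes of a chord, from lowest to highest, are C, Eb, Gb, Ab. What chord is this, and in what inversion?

Ab dominant seventh, first inversion

Reducing to letter names: C, Eb, Gb, Ab. These stack in thirds as Ab–C–Eb–Gb — an Ab dominant seventh chord.
With the third (C) in the bass, the chord is in first inversion (figured bass 6/5).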